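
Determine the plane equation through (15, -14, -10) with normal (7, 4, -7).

The plane through P with normal n = (a, b, c) satisfies n·(r - P) = 0,
i.e. ax + by + cz = a·x₀ + b·y₀ + c·z₀.
d = 7·15 + 4·(-14) + (-7)·(-10)
  = 105 - 56 + 70
  = 119
Equation: 7x + 4y - 7z = 119

7x + 4y - 7z = 119


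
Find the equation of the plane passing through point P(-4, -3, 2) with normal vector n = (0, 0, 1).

The plane through P with normal n = (a, b, c) satisfies n·(r - P) = 0,
i.e. ax + by + cz = a·x₀ + b·y₀ + c·z₀.
d = 0·(-4) + 0·(-3) + 1·2
  = 0 + 0 + 2
  = 2
Equation: z = 2

z = 2


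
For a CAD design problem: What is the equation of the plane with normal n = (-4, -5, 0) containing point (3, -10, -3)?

The plane through P with normal n = (a, b, c) satisfies n·(r - P) = 0,
i.e. ax + by + cz = a·x₀ + b·y₀ + c·z₀.
d = (-4)·3 + (-5)·(-10) + 0·(-3)
  = -12 + 50 + 0
  = 38
Equation: -4x - 5y = 38

-4x - 5y = 38


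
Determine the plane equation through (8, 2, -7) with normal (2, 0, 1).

The plane through P with normal n = (a, b, c) satisfies n·(r - P) = 0,
i.e. ax + by + cz = a·x₀ + b·y₀ + c·z₀.
d = 2·8 + 0·2 + 1·(-7)
  = 16 + 0 - 7
  = 9
Equation: 2x + z = 9

2x + z = 9


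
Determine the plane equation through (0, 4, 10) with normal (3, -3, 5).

The plane through P with normal n = (a, b, c) satisfies n·(r - P) = 0,
i.e. ax + by + cz = a·x₀ + b·y₀ + c·z₀.
d = 3·0 + (-3)·4 + 5·10
  = 0 - 12 + 50
  = 38
Equation: 3x - 3y + 5z = 38

3x - 3y + 5z = 38


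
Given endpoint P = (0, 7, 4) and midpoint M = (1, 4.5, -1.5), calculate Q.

Q = 2M - P
  = (2·1 - 0, 2·4.5 - 7, 2·(-1.5) - 4)
  = (2 + 0, 9 - 7, -3 - 4)
  = (2, 2, -7)

(2, 2, -7)


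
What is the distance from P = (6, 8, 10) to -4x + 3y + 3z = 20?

distance = |a·x₀ + b·y₀ + c·z₀ - d| / √(a² + b² + c²)
  = |(-4)·6 + 3·8 + 3·10 - 20| / √((-4)² + 3² + 3²)
  = |-24 + 24 + 30 - 20| / √(16 + 9 + 9)
  = |10| / √34
  = 10 / 5.831
  ≈ 1.715

1.715


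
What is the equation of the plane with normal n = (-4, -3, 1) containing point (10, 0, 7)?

The plane through P with normal n = (a, b, c) satisfies n·(r - P) = 0,
i.e. ax + by + cz = a·x₀ + b·y₀ + c·z₀.
d = (-4)·10 + (-3)·0 + 1·7
  = -40 + 0 + 7
  = -33
Equation: -4x - 3y + z = -33

-4x - 3y + z = -33


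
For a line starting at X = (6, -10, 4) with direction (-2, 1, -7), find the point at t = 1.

P(t) = X + t·d
  = (6 + (-2)·1, -10 + 1·1, 4 + (-7)·1)
  = (6 - 2, -10 + 1, 4 - 7)
  = (4, -9, -3)

(4, -9, -3)


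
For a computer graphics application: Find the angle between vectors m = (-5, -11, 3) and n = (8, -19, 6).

m·n = (-5)·8 + (-11)·(-19) + 3·6 = -40 + 209 + 18 = 187
|m| = √((-5)² + (-11)² + 3²) = √155 ≈ 12.45
|n| = √(8² + (-19)² + 6²) = √461 ≈ 21.47
cos θ = (m·n)/(|m||n|) = 187/(12.45·21.47) ≈ 0.6996
θ = arccos(0.6996) ≈ 45.61°

45.61°


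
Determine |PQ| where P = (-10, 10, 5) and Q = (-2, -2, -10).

d = √[(x₂-x₁)² + (y₂-y₁)² + (z₂-z₁)²]
  = √[8² + (-12)² + (-15)²]
  = √[64 + 144 + 225]
  = √433
  ≈ 20.81

20.81


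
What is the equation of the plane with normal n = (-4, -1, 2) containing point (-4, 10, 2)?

The plane through P with normal n = (a, b, c) satisfies n·(r - P) = 0,
i.e. ax + by + cz = a·x₀ + b·y₀ + c·z₀.
d = (-4)·(-4) + (-1)·10 + 2·2
  = 16 - 10 + 4
  = 10
Equation: -4x - y + 2z = 10

-4x - y + 2z = 10


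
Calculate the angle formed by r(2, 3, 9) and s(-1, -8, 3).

r·s = 2·(-1) + 3·(-8) + 9·3 = -2 - 24 + 27 = 1
|r| = √(2² + 3² + 9²) = √94 ≈ 9.695
|s| = √((-1)² + (-8)² + 3²) = √74 ≈ 8.602
cos θ = (r·s)/(|r||s|) = 1/(9.695·8.602) ≈ 0.01199
θ = arccos(0.01199) ≈ 89.31°

89.31°


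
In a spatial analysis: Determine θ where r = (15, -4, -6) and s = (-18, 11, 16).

r·s = 15·(-18) + (-4)·11 + (-6)·16 = -270 - 44 - 96 = -410
|r| = √(15² + (-4)² + (-6)²) = √277 ≈ 16.64
|s| = √((-18)² + 11² + 16²) = √701 ≈ 26.48
cos θ = (r·s)/(|r||s|) = -410/(16.64·26.48) ≈ -0.9304
θ = arccos(-0.9304) ≈ 158.5°

158.5°


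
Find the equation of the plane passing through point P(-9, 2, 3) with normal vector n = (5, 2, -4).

The plane through P with normal n = (a, b, c) satisfies n·(r - P) = 0,
i.e. ax + by + cz = a·x₀ + b·y₀ + c·z₀.
d = 5·(-9) + 2·2 + (-4)·3
  = -45 + 4 - 12
  = -53
Equation: 5x + 2y - 4z = -53

5x + 2y - 4z = -53


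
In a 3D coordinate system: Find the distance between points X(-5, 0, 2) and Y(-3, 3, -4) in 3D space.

d = √[(x₂-x₁)² + (y₂-y₁)² + (z₂-z₁)²]
  = √[2² + 3² + (-6)²]
  = √[4 + 9 + 36]
  = √49
  ≈ 7

7


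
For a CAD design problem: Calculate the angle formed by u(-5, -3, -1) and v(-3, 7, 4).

u·v = (-5)·(-3) + (-3)·7 + (-1)·4 = 15 - 21 - 4 = -10
|u| = √((-5)² + (-3)² + (-1)²) = √35 ≈ 5.916
|v| = √((-3)² + 7² + 4²) = √74 ≈ 8.602
cos θ = (u·v)/(|u||v|) = -10/(5.916·8.602) ≈ -0.1965
θ = arccos(-0.1965) ≈ 101.3°

101.3°


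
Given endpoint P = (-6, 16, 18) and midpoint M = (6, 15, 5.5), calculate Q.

Q = 2M - P
  = (2·6 - (-6), 2·15 - 16, 2·5.5 - 18)
  = (12 + 6, 30 - 16, 11 - 18)
  = (18, 14, -7)

(18, 14, -7)


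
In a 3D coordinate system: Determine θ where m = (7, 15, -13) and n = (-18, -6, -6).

m·n = 7·(-18) + 15·(-6) + (-13)·(-6) = -126 - 90 + 78 = -138
|m| = √(7² + 15² + (-13)²) = √443 ≈ 21.05
|n| = √((-18)² + (-6)² + (-6)²) = √396 ≈ 19.9
cos θ = (m·n)/(|m||n|) = -138/(21.05·19.9) ≈ -0.3295
θ = arccos(-0.3295) ≈ 109.2°

109.2°


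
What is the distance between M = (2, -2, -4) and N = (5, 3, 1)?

d = √[(x₂-x₁)² + (y₂-y₁)² + (z₂-z₁)²]
  = √[3² + 5² + 5²]
  = √[9 + 25 + 25]
  = √59
  ≈ 7.681

7.681


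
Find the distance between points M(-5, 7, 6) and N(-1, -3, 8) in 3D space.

d = √[(x₂-x₁)² + (y₂-y₁)² + (z₂-z₁)²]
  = √[4² + (-10)² + 2²]
  = √[16 + 100 + 4]
  = √120
  ≈ 10.95

10.95


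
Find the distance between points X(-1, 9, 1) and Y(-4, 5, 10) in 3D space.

d = √[(x₂-x₁)² + (y₂-y₁)² + (z₂-z₁)²]
  = √[(-3)² + (-4)² + 9²]
  = √[9 + 16 + 81]
  = √106
  ≈ 10.3

10.3


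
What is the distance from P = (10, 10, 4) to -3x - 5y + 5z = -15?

distance = |a·x₀ + b·y₀ + c·z₀ - d| / √(a² + b² + c²)
  = |(-3)·10 + (-5)·10 + 5·4 - (-15)| / √((-3)² + (-5)² + 5²)
  = |-30 - 50 + 20 + 15| / √(9 + 25 + 25)
  = |-45| / √59
  = 45 / 7.681
  ≈ 5.859

5.859


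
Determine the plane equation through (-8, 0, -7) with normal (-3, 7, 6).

The plane through P with normal n = (a, b, c) satisfies n·(r - P) = 0,
i.e. ax + by + cz = a·x₀ + b·y₀ + c·z₀.
d = (-3)·(-8) + 7·0 + 6·(-7)
  = 24 + 0 - 42
  = -18
Equation: -3x + 7y + 6z = -18

-3x + 7y + 6z = -18


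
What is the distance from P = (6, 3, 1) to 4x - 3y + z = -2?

distance = |a·x₀ + b·y₀ + c·z₀ - d| / √(a² + b² + c²)
  = |4·6 + (-3)·3 + 1·1 - (-2)| / √(4² + (-3)² + 1²)
  = |24 - 9 + 1 + 2| / √(16 + 9 + 1)
  = |18| / √26
  = 18 / 5.099
  ≈ 3.53

3.53


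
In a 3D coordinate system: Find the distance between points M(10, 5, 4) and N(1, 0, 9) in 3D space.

d = √[(x₂-x₁)² + (y₂-y₁)² + (z₂-z₁)²]
  = √[(-9)² + (-5)² + 5²]
  = √[81 + 25 + 25]
  = √131
  ≈ 11.45

11.45


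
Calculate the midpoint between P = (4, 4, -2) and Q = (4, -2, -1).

M = ((x₁+x₂)/2, (y₁+y₂)/2, (z₁+z₂)/2)
  = ((4 + 4)/2, (4 - 2)/2, (-2 - 1)/2)
  = (8/2, 2/2, -3/2)
  = (4, 1, -1.5)

(4, 1, -1.5)


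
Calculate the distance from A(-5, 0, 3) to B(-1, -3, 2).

d = √[(x₂-x₁)² + (y₂-y₁)² + (z₂-z₁)²]
  = √[4² + (-3)² + (-1)²]
  = √[16 + 9 + 1]
  = √26
  ≈ 5.099

5.099


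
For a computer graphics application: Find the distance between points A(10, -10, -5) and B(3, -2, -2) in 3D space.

d = √[(x₂-x₁)² + (y₂-y₁)² + (z₂-z₁)²]
  = √[(-7)² + 8² + 3²]
  = √[49 + 64 + 9]
  = √122
  ≈ 11.05

11.05


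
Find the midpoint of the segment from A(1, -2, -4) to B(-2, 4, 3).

M = ((x₁+x₂)/2, (y₁+y₂)/2, (z₁+z₂)/2)
  = ((1 - 2)/2, (-2 + 4)/2, (-4 + 3)/2)
  = (-1/2, 2/2, -1/2)
  = (-0.5, 1, -0.5)

(-0.5, 1, -0.5)


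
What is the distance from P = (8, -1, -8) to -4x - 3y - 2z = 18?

distance = |a·x₀ + b·y₀ + c·z₀ - d| / √(a² + b² + c²)
  = |(-4)·8 + (-3)·(-1) + (-2)·(-8) - 18| / √((-4)² + (-3)² + (-2)²)
  = |-32 + 3 + 16 - 18| / √(16 + 9 + 4)
  = |-31| / √29
  = 31 / 5.385
  ≈ 5.757

5.757


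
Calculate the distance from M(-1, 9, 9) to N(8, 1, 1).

d = √[(x₂-x₁)² + (y₂-y₁)² + (z₂-z₁)²]
  = √[9² + (-8)² + (-8)²]
  = √[81 + 64 + 64]
  = √209
  ≈ 14.46

14.46


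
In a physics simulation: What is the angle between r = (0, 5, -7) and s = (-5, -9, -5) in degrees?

r·s = 0·(-5) + 5·(-9) + (-7)·(-5) = 0 - 45 + 35 = -10
|r| = √(0² + 5² + (-7)²) = √74 ≈ 8.602
|s| = √((-5)² + (-9)² + (-5)²) = √131 ≈ 11.45
cos θ = (r·s)/(|r||s|) = -10/(8.602·11.45) ≈ -0.1016
θ = arccos(-0.1016) ≈ 95.83°

95.83°


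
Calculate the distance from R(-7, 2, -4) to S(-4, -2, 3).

d = √[(x₂-x₁)² + (y₂-y₁)² + (z₂-z₁)²]
  = √[3² + (-4)² + 7²]
  = √[9 + 16 + 49]
  = √74
  ≈ 8.602

8.602


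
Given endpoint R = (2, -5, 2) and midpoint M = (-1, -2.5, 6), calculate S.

S = 2M - R
  = (2·(-1) - 2, 2·(-2.5) - (-5), 2·6 - 2)
  = (-2 - 2, -5 + 5, 12 - 2)
  = (-4, 0, 10)

(-4, 0, 10)


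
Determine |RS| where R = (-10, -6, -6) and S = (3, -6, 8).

d = √[(x₂-x₁)² + (y₂-y₁)² + (z₂-z₁)²]
  = √[13² + 0² + 14²]
  = √[169 + 0 + 196]
  = √365
  ≈ 19.1

19.1


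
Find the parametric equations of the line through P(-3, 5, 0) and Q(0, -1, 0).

Direction vector d = Q - P = (0 + 3, -1 - 5, 0 + 0) = (3, -6, 0)
Parametric form r = P + t·d:
x = -3 + 3t, y = 5 - 6t, z = 0

x = -3 + 3t, y = 5 - 6t, z = 0


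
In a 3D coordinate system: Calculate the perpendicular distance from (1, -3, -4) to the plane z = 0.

distance = |a·x₀ + b·y₀ + c·z₀ - d| / √(a² + b² + c²)
  = |0·1 + 0·(-3) + 1·(-4) - 0| / √(0² + 0² + 1²)
  = |0 + 0 - 4 + 0| / √(0 + 0 + 1)
  = |-4| / √1
  = 4 / 1
  ≈ 4

4


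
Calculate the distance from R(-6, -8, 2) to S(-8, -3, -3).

d = √[(x₂-x₁)² + (y₂-y₁)² + (z₂-z₁)²]
  = √[(-2)² + 5² + (-5)²]
  = √[4 + 25 + 25]
  = √54
  ≈ 7.348

7.348


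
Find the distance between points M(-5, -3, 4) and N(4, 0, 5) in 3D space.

d = √[(x₂-x₁)² + (y₂-y₁)² + (z₂-z₁)²]
  = √[9² + 3² + 1²]
  = √[81 + 9 + 1]
  = √91
  ≈ 9.539

9.539


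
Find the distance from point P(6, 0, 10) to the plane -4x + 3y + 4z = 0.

distance = |a·x₀ + b·y₀ + c·z₀ - d| / √(a² + b² + c²)
  = |(-4)·6 + 3·0 + 4·10 - 0| / √((-4)² + 3² + 4²)
  = |-24 + 0 + 40 + 0| / √(16 + 9 + 16)
  = |16| / √41
  = 16 / 6.403
  ≈ 2.499

2.499


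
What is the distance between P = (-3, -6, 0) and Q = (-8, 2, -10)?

d = √[(x₂-x₁)² + (y₂-y₁)² + (z₂-z₁)²]
  = √[(-5)² + 8² + (-10)²]
  = √[25 + 64 + 100]
  = √189
  ≈ 13.75

13.75


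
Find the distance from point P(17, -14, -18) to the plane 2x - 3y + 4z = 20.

distance = |a·x₀ + b·y₀ + c·z₀ - d| / √(a² + b² + c²)
  = |2·17 + (-3)·(-14) + 4·(-18) - 20| / √(2² + (-3)² + 4²)
  = |34 + 42 - 72 - 20| / √(4 + 9 + 16)
  = |-16| / √29
  = 16 / 5.385
  ≈ 2.971

2.971


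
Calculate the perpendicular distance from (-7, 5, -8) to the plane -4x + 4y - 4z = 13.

distance = |a·x₀ + b·y₀ + c·z₀ - d| / √(a² + b² + c²)
  = |(-4)·(-7) + 4·5 + (-4)·(-8) - 13| / √((-4)² + 4² + (-4)²)
  = |28 + 20 + 32 - 13| / √(16 + 16 + 16)
  = |67| / √48
  = 67 / 6.928
  ≈ 9.671

9.671


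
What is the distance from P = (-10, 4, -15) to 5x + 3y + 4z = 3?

distance = |a·x₀ + b·y₀ + c·z₀ - d| / √(a² + b² + c²)
  = |5·(-10) + 3·4 + 4·(-15) - 3| / √(5² + 3² + 4²)
  = |-50 + 12 - 60 - 3| / √(25 + 9 + 16)
  = |-101| / √50
  = 101 / 7.071
  ≈ 14.28

14.28


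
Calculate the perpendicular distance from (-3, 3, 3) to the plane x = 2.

distance = |a·x₀ + b·y₀ + c·z₀ - d| / √(a² + b² + c²)
  = |1·(-3) + 0·3 + 0·3 - 2| / √(1² + 0² + 0²)
  = |-3 + 0 + 0 - 2| / √(1 + 0 + 0)
  = |-5| / √1
  = 5 / 1
  ≈ 5

5


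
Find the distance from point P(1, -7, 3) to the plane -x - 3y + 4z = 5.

distance = |a·x₀ + b·y₀ + c·z₀ - d| / √(a² + b² + c²)
  = |(-1)·1 + (-3)·(-7) + 4·3 - 5| / √((-1)² + (-3)² + 4²)
  = |-1 + 21 + 12 - 5| / √(1 + 9 + 16)
  = |27| / √26
  = 27 / 5.099
  ≈ 5.295

5.295


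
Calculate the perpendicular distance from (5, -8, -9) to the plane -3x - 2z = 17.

distance = |a·x₀ + b·y₀ + c·z₀ - d| / √(a² + b² + c²)
  = |(-3)·5 + 0·(-8) + (-2)·(-9) - 17| / √((-3)² + 0² + (-2)²)
  = |-15 + 0 + 18 - 17| / √(9 + 0 + 4)
  = |-14| / √13
  = 14 / 3.606
  ≈ 3.883

3.883


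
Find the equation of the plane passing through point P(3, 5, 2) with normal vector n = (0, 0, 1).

The plane through P with normal n = (a, b, c) satisfies n·(r - P) = 0,
i.e. ax + by + cz = a·x₀ + b·y₀ + c·z₀.
d = 0·3 + 0·5 + 1·2
  = 0 + 0 + 2
  = 2
Equation: z = 2

z = 2


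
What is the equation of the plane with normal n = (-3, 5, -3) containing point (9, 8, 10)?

The plane through P with normal n = (a, b, c) satisfies n·(r - P) = 0,
i.e. ax + by + cz = a·x₀ + b·y₀ + c·z₀.
d = (-3)·9 + 5·8 + (-3)·10
  = -27 + 40 - 30
  = -17
Equation: -3x + 5y - 3z = -17

-3x + 5y - 3z = -17


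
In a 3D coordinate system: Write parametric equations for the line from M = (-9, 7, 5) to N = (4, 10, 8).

Direction vector d = N - M = (4 + 9, 10 - 7, 8 - 5) = (13, 3, 3)
Parametric form r = M + t·d:
x = -9 + 13t, y = 7 + 3t, z = 5 + 3t

x = -9 + 13t, y = 7 + 3t, z = 5 + 3t


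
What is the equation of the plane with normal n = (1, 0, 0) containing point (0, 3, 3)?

The plane through P with normal n = (a, b, c) satisfies n·(r - P) = 0,
i.e. ax + by + cz = a·x₀ + b·y₀ + c·z₀.
d = 1·0 + 0·3 + 0·3
  = 0 + 0 + 0
  = 0
Equation: x = 0

x = 0


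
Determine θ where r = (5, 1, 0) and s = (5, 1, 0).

r·s = 5·5 + 1·1 + 0·0 = 25 + 1 + 0 = 26
|r| = √(5² + 1² + 0²) = √26 ≈ 5.099
|s| = √(5² + 1² + 0²) = √26 ≈ 5.099
cos θ = (r·s)/(|r||s|) = 26/(5.099·5.099) ≈ 1
θ = arccos(1) ≈ 0°

0°


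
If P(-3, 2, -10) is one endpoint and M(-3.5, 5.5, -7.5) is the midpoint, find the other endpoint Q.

Q = 2M - P
  = (2·(-3.5) - (-3), 2·5.5 - 2, 2·(-7.5) - (-10))
  = (-7 + 3, 11 - 2, -15 + 10)
  = (-4, 9, -5)

(-4, 9, -5)


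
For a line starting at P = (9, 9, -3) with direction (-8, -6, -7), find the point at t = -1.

P(t) = P + t·d
  = (9 + (-8)·(-1), 9 + (-6)·(-1), -3 + (-7)·(-1))
  = (9 + 8, 9 + 6, -3 + 7)
  = (17, 15, 4)

(17, 15, 4)


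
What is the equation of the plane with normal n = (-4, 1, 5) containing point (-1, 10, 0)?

The plane through P with normal n = (a, b, c) satisfies n·(r - P) = 0,
i.e. ax + by + cz = a·x₀ + b·y₀ + c·z₀.
d = (-4)·(-1) + 1·10 + 5·0
  = 4 + 10 + 0
  = 14
Equation: -4x + y + 5z = 14

-4x + y + 5z = 14


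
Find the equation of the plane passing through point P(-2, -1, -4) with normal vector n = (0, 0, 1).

The plane through P with normal n = (a, b, c) satisfies n·(r - P) = 0,
i.e. ax + by + cz = a·x₀ + b·y₀ + c·z₀.
d = 0·(-2) + 0·(-1) + 1·(-4)
  = 0 + 0 - 4
  = -4
Equation: z = -4

z = -4


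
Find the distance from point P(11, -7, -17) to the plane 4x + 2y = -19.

distance = |a·x₀ + b·y₀ + c·z₀ - d| / √(a² + b² + c²)
  = |4·11 + 2·(-7) + 0·(-17) - (-19)| / √(4² + 2² + 0²)
  = |44 - 14 + 0 + 19| / √(16 + 4 + 0)
  = |49| / √20
  = 49 / 4.472
  ≈ 10.96

10.96


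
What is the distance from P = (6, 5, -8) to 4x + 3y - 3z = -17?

distance = |a·x₀ + b·y₀ + c·z₀ - d| / √(a² + b² + c²)
  = |4·6 + 3·5 + (-3)·(-8) - (-17)| / √(4² + 3² + (-3)²)
  = |24 + 15 + 24 + 17| / √(16 + 9 + 9)
  = |80| / √34
  = 80 / 5.831
  ≈ 13.72

13.72


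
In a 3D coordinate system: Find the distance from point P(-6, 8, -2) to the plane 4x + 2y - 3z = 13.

distance = |a·x₀ + b·y₀ + c·z₀ - d| / √(a² + b² + c²)
  = |4·(-6) + 2·8 + (-3)·(-2) - 13| / √(4² + 2² + (-3)²)
  = |-24 + 16 + 6 - 13| / √(16 + 4 + 9)
  = |-15| / √29
  = 15 / 5.385
  ≈ 2.785

2.785


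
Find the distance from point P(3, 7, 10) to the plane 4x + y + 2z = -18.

distance = |a·x₀ + b·y₀ + c·z₀ - d| / √(a² + b² + c²)
  = |4·3 + 1·7 + 2·10 - (-18)| / √(4² + 1² + 2²)
  = |12 + 7 + 20 + 18| / √(16 + 1 + 4)
  = |57| / √21
  = 57 / 4.583
  ≈ 12.44

12.44


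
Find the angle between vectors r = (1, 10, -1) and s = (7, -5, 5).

r·s = 1·7 + 10·(-5) + (-1)·5 = 7 - 50 - 5 = -48
|r| = √(1² + 10² + (-1)²) = √102 ≈ 10.1
|s| = √(7² + (-5)² + 5²) = √99 ≈ 9.95
cos θ = (r·s)/(|r||s|) = -48/(10.1·9.95) ≈ -0.4777
θ = arccos(-0.4777) ≈ 118.5°

118.5°


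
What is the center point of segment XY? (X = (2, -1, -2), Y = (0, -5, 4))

M = ((x₁+x₂)/2, (y₁+y₂)/2, (z₁+z₂)/2)
  = ((2 + 0)/2, (-1 - 5)/2, (-2 + 4)/2)
  = (2/2, -6/2, 2/2)
  = (1, -3, 1)

(1, -3, 1)


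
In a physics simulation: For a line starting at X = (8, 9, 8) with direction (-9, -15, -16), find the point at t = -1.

P(t) = X + t·d
  = (8 + (-9)·(-1), 9 + (-15)·(-1), 8 + (-16)·(-1))
  = (8 + 9, 9 + 15, 8 + 16)
  = (17, 24, 24)

(17, 24, 24)


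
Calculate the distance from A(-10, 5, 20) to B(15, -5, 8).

d = √[(x₂-x₁)² + (y₂-y₁)² + (z₂-z₁)²]
  = √[25² + (-10)² + (-12)²]
  = √[625 + 100 + 144]
  = √869
  ≈ 29.48

29.48


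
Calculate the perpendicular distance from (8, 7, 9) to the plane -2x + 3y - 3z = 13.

distance = |a·x₀ + b·y₀ + c·z₀ - d| / √(a² + b² + c²)
  = |(-2)·8 + 3·7 + (-3)·9 - 13| / √((-2)² + 3² + (-3)²)
  = |-16 + 21 - 27 - 13| / √(4 + 9 + 9)
  = |-35| / √22
  = 35 / 4.69
  ≈ 7.462

7.462


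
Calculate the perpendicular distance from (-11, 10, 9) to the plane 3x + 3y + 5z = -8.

distance = |a·x₀ + b·y₀ + c·z₀ - d| / √(a² + b² + c²)
  = |3·(-11) + 3·10 + 5·9 - (-8)| / √(3² + 3² + 5²)
  = |-33 + 30 + 45 + 8| / √(9 + 9 + 25)
  = |50| / √43
  = 50 / 6.557
  ≈ 7.625

7.625


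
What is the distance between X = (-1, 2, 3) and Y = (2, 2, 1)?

d = √[(x₂-x₁)² + (y₂-y₁)² + (z₂-z₁)²]
  = √[3² + 0² + (-2)²]
  = √[9 + 0 + 4]
  = √13
  ≈ 3.606

3.606


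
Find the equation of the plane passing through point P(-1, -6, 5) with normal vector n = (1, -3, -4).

The plane through P with normal n = (a, b, c) satisfies n·(r - P) = 0,
i.e. ax + by + cz = a·x₀ + b·y₀ + c·z₀.
d = 1·(-1) + (-3)·(-6) + (-4)·5
  = -1 + 18 - 20
  = -3
Equation: x - 3y - 4z = -3

x - 3y - 4z = -3


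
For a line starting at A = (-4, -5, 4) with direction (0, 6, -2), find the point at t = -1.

P(t) = A + t·d
  = (-4 + 0·(-1), -5 + 6·(-1), 4 + (-2)·(-1))
  = (-4 + 0, -5 - 6, 4 + 2)
  = (-4, -11, 6)

(-4, -11, 6)


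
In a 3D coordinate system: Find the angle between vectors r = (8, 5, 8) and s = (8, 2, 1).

r·s = 8·8 + 5·2 + 8·1 = 64 + 10 + 8 = 82
|r| = √(8² + 5² + 8²) = √153 ≈ 12.37
|s| = √(8² + 2² + 1²) = √69 ≈ 8.307
cos θ = (r·s)/(|r||s|) = 82/(12.37·8.307) ≈ 0.7981
θ = arccos(0.7981) ≈ 37.05°

37.05°


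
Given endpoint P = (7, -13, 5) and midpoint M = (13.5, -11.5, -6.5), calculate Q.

Q = 2M - P
  = (2·13.5 - 7, 2·(-11.5) - (-13), 2·(-6.5) - 5)
  = (27 - 7, -23 + 13, -13 - 5)
  = (20, -10, -18)

(20, -10, -18)


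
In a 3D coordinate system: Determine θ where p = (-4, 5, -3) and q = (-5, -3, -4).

p·q = (-4)·(-5) + 5·(-3) + (-3)·(-4) = 20 - 15 + 12 = 17
|p| = √((-4)² + 5² + (-3)²) = √50 ≈ 7.071
|q| = √((-5)² + (-3)² + (-4)²) = √50 ≈ 7.071
cos θ = (p·q)/(|p||q|) = 17/(7.071·7.071) ≈ 0.34
θ = arccos(0.34) ≈ 70.12°

70.12°


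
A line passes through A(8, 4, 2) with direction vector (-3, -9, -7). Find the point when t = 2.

P(t) = A + t·d
  = (8 + (-3)·2, 4 + (-9)·2, 2 + (-7)·2)
  = (8 - 6, 4 - 18, 2 - 14)
  = (2, -14, -12)

(2, -14, -12)


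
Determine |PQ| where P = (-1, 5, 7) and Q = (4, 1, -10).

d = √[(x₂-x₁)² + (y₂-y₁)² + (z₂-z₁)²]
  = √[5² + (-4)² + (-17)²]
  = √[25 + 16 + 289]
  = √330
  ≈ 18.17

18.17


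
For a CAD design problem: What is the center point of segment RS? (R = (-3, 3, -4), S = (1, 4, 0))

M = ((x₁+x₂)/2, (y₁+y₂)/2, (z₁+z₂)/2)
  = ((-3 + 1)/2, (3 + 4)/2, (-4 + 0)/2)
  = (-2/2, 7/2, -4/2)
  = (-1, 3.5, -2)

(-1, 3.5, -2)


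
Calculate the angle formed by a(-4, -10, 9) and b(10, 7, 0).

a·b = (-4)·10 + (-10)·7 + 9·0 = -40 - 70 + 0 = -110
|a| = √((-4)² + (-10)² + 9²) = √197 ≈ 14.04
|b| = √(10² + 7² + 0²) = √149 ≈ 12.21
cos θ = (a·b)/(|a||b|) = -110/(14.04·12.21) ≈ -0.642
θ = arccos(-0.642) ≈ 129.9°

129.9°


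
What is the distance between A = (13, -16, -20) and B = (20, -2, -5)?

d = √[(x₂-x₁)² + (y₂-y₁)² + (z₂-z₁)²]
  = √[7² + 14² + 15²]
  = √[49 + 196 + 225]
  = √470
  ≈ 21.68

21.68


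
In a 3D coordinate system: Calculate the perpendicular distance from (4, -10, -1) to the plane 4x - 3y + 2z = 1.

distance = |a·x₀ + b·y₀ + c·z₀ - d| / √(a² + b² + c²)
  = |4·4 + (-3)·(-10) + 2·(-1) - 1| / √(4² + (-3)² + 2²)
  = |16 + 30 - 2 - 1| / √(16 + 9 + 4)
  = |43| / √29
  = 43 / 5.385
  ≈ 7.985

7.985


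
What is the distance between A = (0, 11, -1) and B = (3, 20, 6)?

d = √[(x₂-x₁)² + (y₂-y₁)² + (z₂-z₁)²]
  = √[3² + 9² + 7²]
  = √[9 + 81 + 49]
  = √139
  ≈ 11.79

11.79


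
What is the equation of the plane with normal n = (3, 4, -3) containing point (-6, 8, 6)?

The plane through P with normal n = (a, b, c) satisfies n·(r - P) = 0,
i.e. ax + by + cz = a·x₀ + b·y₀ + c·z₀.
d = 3·(-6) + 4·8 + (-3)·6
  = -18 + 32 - 18
  = -4
Equation: 3x + 4y - 3z = -4

3x + 4y - 3z = -4


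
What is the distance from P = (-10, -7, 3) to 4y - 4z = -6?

distance = |a·x₀ + b·y₀ + c·z₀ - d| / √(a² + b² + c²)
  = |0·(-10) + 4·(-7) + (-4)·3 - (-6)| / √(0² + 4² + (-4)²)
  = |0 - 28 - 12 + 6| / √(0 + 16 + 16)
  = |-34| / √32
  = 34 / 5.657
  ≈ 6.01

6.01


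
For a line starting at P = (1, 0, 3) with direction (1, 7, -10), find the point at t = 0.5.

P(t) = P + t·d
  = (1 + 1·0.5, 0 + 7·0.5, 3 + (-10)·0.5)
  = (1 + 0.5, 0 + 3.5, 3 - 5)
  = (1.5, 3.5, -2)

(1.5, 3.5, -2)


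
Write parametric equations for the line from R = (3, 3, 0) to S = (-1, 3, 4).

Direction vector d = S - R = (-1 - 3, 3 - 3, 4 + 0) = (-4, 0, 4)
Parametric form r = R + t·d:
x = 3 - 4t, y = 3, z = 0 + 4t

x = 3 - 4t, y = 3, z = 0 + 4t


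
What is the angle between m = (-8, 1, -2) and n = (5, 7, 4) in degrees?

m·n = (-8)·5 + 1·7 + (-2)·4 = -40 + 7 - 8 = -41
|m| = √((-8)² + 1² + (-2)²) = √69 ≈ 8.307
|n| = √(5² + 7² + 4²) = √90 ≈ 9.487
cos θ = (m·n)/(|m||n|) = -41/(8.307·9.487) ≈ -0.5203
θ = arccos(-0.5203) ≈ 121.4°

121.4°


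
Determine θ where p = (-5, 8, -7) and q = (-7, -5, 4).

p·q = (-5)·(-7) + 8·(-5) + (-7)·4 = 35 - 40 - 28 = -33
|p| = √((-5)² + 8² + (-7)²) = √138 ≈ 11.75
|q| = √((-7)² + (-5)² + 4²) = √90 ≈ 9.487
cos θ = (p·q)/(|p||q|) = -33/(11.75·9.487) ≈ -0.2961
θ = arccos(-0.2961) ≈ 107.2°

107.2°


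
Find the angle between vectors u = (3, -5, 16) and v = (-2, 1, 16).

u·v = 3·(-2) + (-5)·1 + 16·16 = -6 - 5 + 256 = 245
|u| = √(3² + (-5)² + 16²) = √290 ≈ 17.03
|v| = √((-2)² + 1² + 16²) = √261 ≈ 16.16
cos θ = (u·v)/(|u||v|) = 245/(17.03·16.16) ≈ 0.8905
θ = arccos(0.8905) ≈ 27.06°

27.06°


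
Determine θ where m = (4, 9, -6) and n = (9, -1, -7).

m·n = 4·9 + 9·(-1) + (-6)·(-7) = 36 - 9 + 42 = 69
|m| = √(4² + 9² + (-6)²) = √133 ≈ 11.53
|n| = √(9² + (-1)² + (-7)²) = √131 ≈ 11.45
cos θ = (m·n)/(|m||n|) = 69/(11.53·11.45) ≈ 0.5227
θ = arccos(0.5227) ≈ 58.48°

58.48°


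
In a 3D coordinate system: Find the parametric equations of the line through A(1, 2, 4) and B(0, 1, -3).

Direction vector d = B - A = (0 - 1, 1 - 2, -3 - 4) = (-1, -1, -7)
Parametric form r = A + t·d:
x = 1 - t, y = 2 - t, z = 4 - 7t

x = 1 - t, y = 2 - t, z = 4 - 7t


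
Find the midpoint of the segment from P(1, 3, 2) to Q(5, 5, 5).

M = ((x₁+x₂)/2, (y₁+y₂)/2, (z₁+z₂)/2)
  = ((1 + 5)/2, (3 + 5)/2, (2 + 5)/2)
  = (6/2, 8/2, 7/2)
  = (3, 4, 3.5)

(3, 4, 3.5)


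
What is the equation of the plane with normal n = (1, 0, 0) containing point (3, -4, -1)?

The plane through P with normal n = (a, b, c) satisfies n·(r - P) = 0,
i.e. ax + by + cz = a·x₀ + b·y₀ + c·z₀.
d = 1·3 + 0·(-4) + 0·(-1)
  = 3 + 0 + 0
  = 3
Equation: x = 3

x = 3


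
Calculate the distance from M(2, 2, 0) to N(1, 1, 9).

d = √[(x₂-x₁)² + (y₂-y₁)² + (z₂-z₁)²]
  = √[(-1)² + (-1)² + 9²]
  = √[1 + 1 + 81]
  = √83
  ≈ 9.11

9.11


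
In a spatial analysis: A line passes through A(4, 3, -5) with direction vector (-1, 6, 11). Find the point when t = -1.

P(t) = A + t·d
  = (4 + (-1)·(-1), 3 + 6·(-1), -5 + 11·(-1))
  = (4 + 1, 3 - 6, -5 - 11)
  = (5, -3, -16)

(5, -3, -16)


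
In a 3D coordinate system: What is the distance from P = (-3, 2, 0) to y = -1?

distance = |a·x₀ + b·y₀ + c·z₀ - d| / √(a² + b² + c²)
  = |0·(-3) + 1·2 + 0·0 - (-1)| / √(0² + 1² + 0²)
  = |0 + 2 + 0 + 1| / √(0 + 1 + 0)
  = |3| / √1
  = 3 / 1
  ≈ 3

3


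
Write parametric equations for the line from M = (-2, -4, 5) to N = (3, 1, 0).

Direction vector d = N - M = (3 + 2, 1 + 4, 0 - 5) = (5, 5, -5)
Parametric form r = M + t·d:
x = -2 + 5t, y = -4 + 5t, z = 5 - 5t

x = -2 + 5t, y = -4 + 5t, z = 5 - 5t


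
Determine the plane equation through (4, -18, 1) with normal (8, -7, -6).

The plane through P with normal n = (a, b, c) satisfies n·(r - P) = 0,
i.e. ax + by + cz = a·x₀ + b·y₀ + c·z₀.
d = 8·4 + (-7)·(-18) + (-6)·1
  = 32 + 126 - 6
  = 152
Equation: 8x - 7y - 6z = 152

8x - 7y - 6z = 152


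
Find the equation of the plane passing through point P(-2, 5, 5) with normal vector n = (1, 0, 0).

The plane through P with normal n = (a, b, c) satisfies n·(r - P) = 0,
i.e. ax + by + cz = a·x₀ + b·y₀ + c·z₀.
d = 1·(-2) + 0·5 + 0·5
  = -2 + 0 + 0
  = -2
Equation: x = -2

x = -2


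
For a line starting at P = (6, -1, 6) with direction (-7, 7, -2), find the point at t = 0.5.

P(t) = P + t·d
  = (6 + (-7)·0.5, -1 + 7·0.5, 6 + (-2)·0.5)
  = (6 - 3.5, -1 + 3.5, 6 - 1)
  = (2.5, 2.5, 5)

(2.5, 2.5, 5)


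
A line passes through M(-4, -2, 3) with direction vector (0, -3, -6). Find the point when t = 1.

P(t) = M + t·d
  = (-4 + 0·1, -2 + (-3)·1, 3 + (-6)·1)
  = (-4 + 0, -2 - 3, 3 - 6)
  = (-4, -5, -3)

(-4, -5, -3)


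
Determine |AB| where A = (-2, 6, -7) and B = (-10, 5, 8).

d = √[(x₂-x₁)² + (y₂-y₁)² + (z₂-z₁)²]
  = √[(-8)² + (-1)² + 15²]
  = √[64 + 1 + 225]
  = √290
  ≈ 17.03

17.03


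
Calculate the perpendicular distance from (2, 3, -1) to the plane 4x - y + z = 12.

distance = |a·x₀ + b·y₀ + c·z₀ - d| / √(a² + b² + c²)
  = |4·2 + (-1)·3 + 1·(-1) - 12| / √(4² + (-1)² + 1²)
  = |8 - 3 - 1 - 12| / √(16 + 1 + 1)
  = |-8| / √18
  = 8 / 4.243
  ≈ 1.886

1.886


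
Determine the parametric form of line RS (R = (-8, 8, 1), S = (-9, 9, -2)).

Direction vector d = S - R = (-9 + 8, 9 - 8, -2 - 1) = (-1, 1, -3)
Parametric form r = R + t·d:
x = -8 - t, y = 8 + t, z = 1 - 3t

x = -8 - t, y = 8 + t, z = 1 - 3t


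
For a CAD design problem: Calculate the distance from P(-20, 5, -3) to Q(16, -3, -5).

d = √[(x₂-x₁)² + (y₂-y₁)² + (z₂-z₁)²]
  = √[36² + (-8)² + (-2)²]
  = √[1296 + 64 + 4]
  = √1364
  ≈ 36.93

36.93


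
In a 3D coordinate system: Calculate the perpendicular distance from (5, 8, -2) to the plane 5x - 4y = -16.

distance = |a·x₀ + b·y₀ + c·z₀ - d| / √(a² + b² + c²)
  = |5·5 + (-4)·8 + 0·(-2) - (-16)| / √(5² + (-4)² + 0²)
  = |25 - 32 + 0 + 16| / √(25 + 16 + 0)
  = |9| / √41
  = 9 / 6.403
  ≈ 1.406

1.406


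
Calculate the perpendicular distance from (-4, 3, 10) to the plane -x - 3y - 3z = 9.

distance = |a·x₀ + b·y₀ + c·z₀ - d| / √(a² + b² + c²)
  = |(-1)·(-4) + (-3)·3 + (-3)·10 - 9| / √((-1)² + (-3)² + (-3)²)
  = |4 - 9 - 30 - 9| / √(1 + 9 + 9)
  = |-44| / √19
  = 44 / 4.359
  ≈ 10.09

10.09


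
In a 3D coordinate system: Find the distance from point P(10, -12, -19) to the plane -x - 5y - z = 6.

distance = |a·x₀ + b·y₀ + c·z₀ - d| / √(a² + b² + c²)
  = |(-1)·10 + (-5)·(-12) + (-1)·(-19) - 6| / √((-1)² + (-5)² + (-1)²)
  = |-10 + 60 + 19 - 6| / √(1 + 25 + 1)
  = |63| / √27
  = 63 / 5.196
  ≈ 12.12

12.12


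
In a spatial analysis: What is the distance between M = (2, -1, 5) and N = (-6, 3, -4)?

d = √[(x₂-x₁)² + (y₂-y₁)² + (z₂-z₁)²]
  = √[(-8)² + 4² + (-9)²]
  = √[64 + 16 + 81]
  = √161
  ≈ 12.69

12.69


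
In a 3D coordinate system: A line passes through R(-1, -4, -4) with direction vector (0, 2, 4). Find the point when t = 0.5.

P(t) = R + t·d
  = (-1 + 0·0.5, -4 + 2·0.5, -4 + 4·0.5)
  = (-1 + 0, -4 + 1, -4 + 2)
  = (-1, -3, -2)

(-1, -3, -2)


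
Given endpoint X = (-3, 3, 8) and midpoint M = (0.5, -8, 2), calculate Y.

Y = 2M - X
  = (2·0.5 - (-3), 2·(-8) - 3, 2·2 - 8)
  = (1 + 3, -16 - 3, 4 - 8)
  = (4, -19, -4)

(4, -19, -4)


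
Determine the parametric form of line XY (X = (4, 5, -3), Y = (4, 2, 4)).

Direction vector d = Y - X = (4 - 4, 2 - 5, 4 + 3) = (0, -3, 7)
Parametric form r = X + t·d:
x = 4, y = 5 - 3t, z = -3 + 7t

x = 4, y = 5 - 3t, z = -3 + 7t


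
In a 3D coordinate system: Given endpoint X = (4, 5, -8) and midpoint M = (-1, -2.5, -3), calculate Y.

Y = 2M - X
  = (2·(-1) - 4, 2·(-2.5) - 5, 2·(-3) - (-8))
  = (-2 - 4, -5 - 5, -6 + 8)
  = (-6, -10, 2)

(-6, -10, 2)


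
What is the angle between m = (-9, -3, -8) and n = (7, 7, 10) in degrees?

m·n = (-9)·7 + (-3)·7 + (-8)·10 = -63 - 21 - 80 = -164
|m| = √((-9)² + (-3)² + (-8)²) = √154 ≈ 12.41
|n| = √(7² + 7² + 10²) = √198 ≈ 14.07
cos θ = (m·n)/(|m||n|) = -164/(12.41·14.07) ≈ -0.9392
θ = arccos(-0.9392) ≈ 159.9°

159.9°


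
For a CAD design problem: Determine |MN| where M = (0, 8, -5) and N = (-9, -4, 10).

d = √[(x₂-x₁)² + (y₂-y₁)² + (z₂-z₁)²]
  = √[(-9)² + (-12)² + 15²]
  = √[81 + 144 + 225]
  = √450
  ≈ 21.21

21.21


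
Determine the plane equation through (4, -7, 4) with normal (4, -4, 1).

The plane through P with normal n = (a, b, c) satisfies n·(r - P) = 0,
i.e. ax + by + cz = a·x₀ + b·y₀ + c·z₀.
d = 4·4 + (-4)·(-7) + 1·4
  = 16 + 28 + 4
  = 48
Equation: 4x - 4y + z = 48

4x - 4y + z = 48


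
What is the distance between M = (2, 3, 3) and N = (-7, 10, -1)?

d = √[(x₂-x₁)² + (y₂-y₁)² + (z₂-z₁)²]
  = √[(-9)² + 7² + (-4)²]
  = √[81 + 49 + 16]
  = √146
  ≈ 12.08

12.08


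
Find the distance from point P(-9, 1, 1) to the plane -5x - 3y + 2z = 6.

distance = |a·x₀ + b·y₀ + c·z₀ - d| / √(a² + b² + c²)
  = |(-5)·(-9) + (-3)·1 + 2·1 - 6| / √((-5)² + (-3)² + 2²)
  = |45 - 3 + 2 - 6| / √(25 + 9 + 4)
  = |38| / √38
  = 38 / 6.164
  ≈ 6.164

6.164


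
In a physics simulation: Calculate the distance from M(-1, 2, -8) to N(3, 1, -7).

d = √[(x₂-x₁)² + (y₂-y₁)² + (z₂-z₁)²]
  = √[4² + (-1)² + 1²]
  = √[16 + 1 + 1]
  = √18
  ≈ 4.243

4.243


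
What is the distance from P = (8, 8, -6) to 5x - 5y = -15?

distance = |a·x₀ + b·y₀ + c·z₀ - d| / √(a² + b² + c²)
  = |5·8 + (-5)·8 + 0·(-6) - (-15)| / √(5² + (-5)² + 0²)
  = |40 - 40 + 0 + 15| / √(25 + 25 + 0)
  = |15| / √50
  = 15 / 7.071
  ≈ 2.121

2.121


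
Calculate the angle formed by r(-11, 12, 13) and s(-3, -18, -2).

r·s = (-11)·(-3) + 12·(-18) + 13·(-2) = 33 - 216 - 26 = -209
|r| = √((-11)² + 12² + 13²) = √434 ≈ 20.83
|s| = √((-3)² + (-18)² + (-2)²) = √337 ≈ 18.36
cos θ = (r·s)/(|r||s|) = -209/(20.83·18.36) ≈ -0.5465
θ = arccos(-0.5465) ≈ 123.1°

123.1°


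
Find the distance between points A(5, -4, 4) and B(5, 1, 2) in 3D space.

d = √[(x₂-x₁)² + (y₂-y₁)² + (z₂-z₁)²]
  = √[0² + 5² + (-2)²]
  = √[0 + 25 + 4]
  = √29
  ≈ 5.385

5.385


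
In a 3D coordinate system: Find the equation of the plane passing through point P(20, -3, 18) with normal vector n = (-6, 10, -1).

The plane through P with normal n = (a, b, c) satisfies n·(r - P) = 0,
i.e. ax + by + cz = a·x₀ + b·y₀ + c·z₀.
d = (-6)·20 + 10·(-3) + (-1)·18
  = -120 - 30 - 18
  = -168
Equation: -6x + 10y - z = -168

-6x + 10y - z = -168


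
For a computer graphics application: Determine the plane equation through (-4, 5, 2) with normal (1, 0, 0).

The plane through P with normal n = (a, b, c) satisfies n·(r - P) = 0,
i.e. ax + by + cz = a·x₀ + b·y₀ + c·z₀.
d = 1·(-4) + 0·5 + 0·2
  = -4 + 0 + 0
  = -4
Equation: x = -4

x = -4


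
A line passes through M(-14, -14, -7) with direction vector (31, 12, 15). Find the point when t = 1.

P(t) = M + t·d
  = (-14 + 31·1, -14 + 12·1, -7 + 15·1)
  = (-14 + 31, -14 + 12, -7 + 15)
  = (17, -2, 8)

(17, -2, 8)


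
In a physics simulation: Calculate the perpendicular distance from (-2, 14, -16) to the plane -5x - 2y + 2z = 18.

distance = |a·x₀ + b·y₀ + c·z₀ - d| / √(a² + b² + c²)
  = |(-5)·(-2) + (-2)·14 + 2·(-16) - 18| / √((-5)² + (-2)² + 2²)
  = |10 - 28 - 32 - 18| / √(25 + 4 + 4)
  = |-68| / √33
  = 68 / 5.745
  ≈ 11.84

11.84


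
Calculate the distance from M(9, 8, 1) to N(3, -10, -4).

d = √[(x₂-x₁)² + (y₂-y₁)² + (z₂-z₁)²]
  = √[(-6)² + (-18)² + (-5)²]
  = √[36 + 324 + 25]
  = √385
  ≈ 19.62

19.62


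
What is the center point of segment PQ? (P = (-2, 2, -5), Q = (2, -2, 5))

M = ((x₁+x₂)/2, (y₁+y₂)/2, (z₁+z₂)/2)
  = ((-2 + 2)/2, (2 - 2)/2, (-5 + 5)/2)
  = (0/2, 0/2, 0/2)
  = (0, 0, 0)

(0, 0, 0)


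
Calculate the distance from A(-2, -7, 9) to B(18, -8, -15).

d = √[(x₂-x₁)² + (y₂-y₁)² + (z₂-z₁)²]
  = √[20² + (-1)² + (-24)²]
  = √[400 + 1 + 576]
  = √977
  ≈ 31.26

31.26


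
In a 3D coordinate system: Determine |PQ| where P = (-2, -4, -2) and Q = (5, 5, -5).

d = √[(x₂-x₁)² + (y₂-y₁)² + (z₂-z₁)²]
  = √[7² + 9² + (-3)²]
  = √[49 + 81 + 9]
  = √139
  ≈ 11.79

11.79


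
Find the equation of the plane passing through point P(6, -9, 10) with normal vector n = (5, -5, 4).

The plane through P with normal n = (a, b, c) satisfies n·(r - P) = 0,
i.e. ax + by + cz = a·x₀ + b·y₀ + c·z₀.
d = 5·6 + (-5)·(-9) + 4·10
  = 30 + 45 + 40
  = 115
Equation: 5x - 5y + 4z = 115

5x - 5y + 4z = 115


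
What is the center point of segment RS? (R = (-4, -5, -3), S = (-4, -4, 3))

M = ((x₁+x₂)/2, (y₁+y₂)/2, (z₁+z₂)/2)
  = ((-4 - 4)/2, (-5 - 4)/2, (-3 + 3)/2)
  = (-8/2, -9/2, 0/2)
  = (-4, -4.5, 0)

(-4, -4.5, 0)


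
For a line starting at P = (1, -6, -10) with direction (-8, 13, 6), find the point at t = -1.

P(t) = P + t·d
  = (1 + (-8)·(-1), -6 + 13·(-1), -10 + 6·(-1))
  = (1 + 8, -6 - 13, -10 - 6)
  = (9, -19, -16)

(9, -19, -16)


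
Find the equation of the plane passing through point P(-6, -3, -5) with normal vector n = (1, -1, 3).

The plane through P with normal n = (a, b, c) satisfies n·(r - P) = 0,
i.e. ax + by + cz = a·x₀ + b·y₀ + c·z₀.
d = 1·(-6) + (-1)·(-3) + 3·(-5)
  = -6 + 3 - 15
  = -18
Equation: x - y + 3z = -18

x - y + 3z = -18


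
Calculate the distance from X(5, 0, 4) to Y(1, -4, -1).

d = √[(x₂-x₁)² + (y₂-y₁)² + (z₂-z₁)²]
  = √[(-4)² + (-4)² + (-5)²]
  = √[16 + 16 + 25]
  = √57
  ≈ 7.55

7.55


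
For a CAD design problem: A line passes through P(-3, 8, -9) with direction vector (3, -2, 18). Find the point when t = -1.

P(t) = P + t·d
  = (-3 + 3·(-1), 8 + (-2)·(-1), -9 + 18·(-1))
  = (-3 - 3, 8 + 2, -9 - 18)
  = (-6, 10, -27)

(-6, 10, -27)


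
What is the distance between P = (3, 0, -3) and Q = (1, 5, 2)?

d = √[(x₂-x₁)² + (y₂-y₁)² + (z₂-z₁)²]
  = √[(-2)² + 5² + 5²]
  = √[4 + 25 + 25]
  = √54
  ≈ 7.348

7.348


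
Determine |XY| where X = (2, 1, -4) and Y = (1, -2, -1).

d = √[(x₂-x₁)² + (y₂-y₁)² + (z₂-z₁)²]
  = √[(-1)² + (-3)² + 3²]
  = √[1 + 9 + 9]
  = √19
  ≈ 4.359

4.359


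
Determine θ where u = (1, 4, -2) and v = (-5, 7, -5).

u·v = 1·(-5) + 4·7 + (-2)·(-5) = -5 + 28 + 10 = 33
|u| = √(1² + 4² + (-2)²) = √21 ≈ 4.583
|v| = √((-5)² + 7² + (-5)²) = √99 ≈ 9.95
cos θ = (u·v)/(|u||v|) = 33/(4.583·9.95) ≈ 0.7237
θ = arccos(0.7237) ≈ 43.64°

43.64°


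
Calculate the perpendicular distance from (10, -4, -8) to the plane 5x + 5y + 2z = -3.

distance = |a·x₀ + b·y₀ + c·z₀ - d| / √(a² + b² + c²)
  = |5·10 + 5·(-4) + 2·(-8) - (-3)| / √(5² + 5² + 2²)
  = |50 - 20 - 16 + 3| / √(25 + 25 + 4)
  = |17| / √54
  = 17 / 7.348
  ≈ 2.313

2.313


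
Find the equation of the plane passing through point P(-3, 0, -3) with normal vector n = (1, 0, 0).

The plane through P with normal n = (a, b, c) satisfies n·(r - P) = 0,
i.e. ax + by + cz = a·x₀ + b·y₀ + c·z₀.
d = 1·(-3) + 0·0 + 0·(-3)
  = -3 + 0 + 0
  = -3
Equation: x = -3

x = -3


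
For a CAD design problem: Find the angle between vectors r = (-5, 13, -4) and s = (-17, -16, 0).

r·s = (-5)·(-17) + 13·(-16) + (-4)·0 = 85 - 208 + 0 = -123
|r| = √((-5)² + 13² + (-4)²) = √210 ≈ 14.49
|s| = √((-17)² + (-16)² + 0²) = √545 ≈ 23.35
cos θ = (r·s)/(|r||s|) = -123/(14.49·23.35) ≈ -0.3636
θ = arccos(-0.3636) ≈ 111.3°

111.3°


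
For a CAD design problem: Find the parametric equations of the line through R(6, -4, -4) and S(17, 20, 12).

Direction vector d = S - R = (17 - 6, 20 + 4, 12 + 4) = (11, 24, 16)
Parametric form r = R + t·d:
x = 6 + 11t, y = -4 + 24t, z = -4 + 16t

x = 6 + 11t, y = -4 + 24t, z = -4 + 16t


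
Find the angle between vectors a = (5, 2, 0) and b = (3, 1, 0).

a·b = 5·3 + 2·1 + 0·0 = 15 + 2 + 0 = 17
|a| = √(5² + 2² + 0²) = √29 ≈ 5.385
|b| = √(3² + 1² + 0²) = √10 ≈ 3.162
cos θ = (a·b)/(|a||b|) = 17/(5.385·3.162) ≈ 0.9983
θ = arccos(0.9983) ≈ 3.366°

3.366°


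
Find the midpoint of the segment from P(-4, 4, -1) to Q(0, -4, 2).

M = ((x₁+x₂)/2, (y₁+y₂)/2, (z₁+z₂)/2)
  = ((-4 + 0)/2, (4 - 4)/2, (-1 + 2)/2)
  = (-4/2, 0/2, 1/2)
  = (-2, 0, 0.5)

(-2, 0, 0.5)


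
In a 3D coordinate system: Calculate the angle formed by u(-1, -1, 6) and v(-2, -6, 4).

u·v = (-1)·(-2) + (-1)·(-6) + 6·4 = 2 + 6 + 24 = 32
|u| = √((-1)² + (-1)² + 6²) = √38 ≈ 6.164
|v| = √((-2)² + (-6)² + 4²) = √56 ≈ 7.483
cos θ = (u·v)/(|u||v|) = 32/(6.164·7.483) ≈ 0.6937
θ = arccos(0.6937) ≈ 46.08°

46.08°
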